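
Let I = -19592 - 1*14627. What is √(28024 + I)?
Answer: I*√6195 ≈ 78.708*I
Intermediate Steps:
I = -34219 (I = -19592 - 14627 = -34219)
√(28024 + I) = √(28024 - 34219) = √(-6195) = I*√6195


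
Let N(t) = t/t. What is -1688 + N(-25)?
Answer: -1687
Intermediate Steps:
N(t) = 1
-1688 + N(-25) = -1688 + 1 = -1687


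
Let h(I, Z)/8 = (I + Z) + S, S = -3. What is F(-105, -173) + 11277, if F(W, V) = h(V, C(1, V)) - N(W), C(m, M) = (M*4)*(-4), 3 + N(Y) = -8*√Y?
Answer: 32016 + 8*I*√105 ≈ 32016.0 + 81.976*I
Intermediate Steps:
N(Y) = -3 - 8*√Y
C(m, M) = -16*M (C(m, M) = (4*M)*(-4) = -16*M)
h(I, Z) = -24 + 8*I + 8*Z (h(I, Z) = 8*((I + Z) - 3) = 8*(-3 + I + Z) = -24 + 8*I + 8*Z)
F(W, V) = -21 - 120*V + 8*√W (F(W, V) = (-24 + 8*V + 8*(-16*V)) - (-3 - 8*√W) = (-24 + 8*V - 128*V) + (3 + 8*√W) = (-24 - 120*V) + (3 + 8*√W) = -21 - 120*V + 8*√W)
F(-105, -173) + 11277 = (-21 - 120*(-173) + 8*√(-105)) + 11277 = (-21 + 20760 + 8*(I*√105)) + 11277 = (-21 + 20760 + 8*I*√105) + 11277 = (20739 + 8*I*√105) + 11277 = 32016 + 8*I*√105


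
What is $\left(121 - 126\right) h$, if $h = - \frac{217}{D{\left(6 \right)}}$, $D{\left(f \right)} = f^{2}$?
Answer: $\frac{1085}{36} \approx 30.139$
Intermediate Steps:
$h = - \frac{217}{36}$ ($h = - \frac{217}{6^{2}} = - \frac{217}{36} \approx -6.0278$)
$\left(121 - 126\right) h = \left(121 - 126\right) \left(- \frac{217}{36}\right) = \left(-5\right) \left(- \frac{217}{36}\right) = \frac{1085}{36}$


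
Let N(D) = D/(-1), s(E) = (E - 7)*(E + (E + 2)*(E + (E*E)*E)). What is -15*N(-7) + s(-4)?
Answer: -1557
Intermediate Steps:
s(E) = (-7 + E)*(E + (2 + E)*(E + E³)) (s(E) = (-7 + E)*(E + (2 + E)*(E + E²*E)) = (-7 + E)*(E + (2 + E)*(E + E³)))
N(D) = -D (N(D) = D*(-1) = -D)
-15*N(-7) + s(-4) = -(-15)*(-7) - 4*(-21 + (-4)⁴ - 13*(-4)² - 5*(-4)³ - 4*(-4)) = -15*7 - 4*(-21 + 256 - 13*16 - 5*(-64) + 16) = -105 - 4*(-21 + 256 - 208 + 320 + 16) = -105 - 4*363 = -105 - 1452 = -1557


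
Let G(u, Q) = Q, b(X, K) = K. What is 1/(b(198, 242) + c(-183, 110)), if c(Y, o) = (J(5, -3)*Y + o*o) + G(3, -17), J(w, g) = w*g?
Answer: 1/15070 ≈ 6.6357e-5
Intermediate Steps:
J(w, g) = g*w
c(Y, o) = -17 + o**2 - 15*Y (c(Y, o) = ((-3*5)*Y + o*o) - 17 = (-15*Y + o**2) - 17 = (o**2 - 15*Y) - 17 = -17 + o**2 - 15*Y)
1/(b(198, 242) + c(-183, 110)) = 1/(242 + (-17 + 110**2 - 15*(-183))) = 1/(242 + (-17 + 12100 + 2745)) = 1/(242 + 14828) = 1/15070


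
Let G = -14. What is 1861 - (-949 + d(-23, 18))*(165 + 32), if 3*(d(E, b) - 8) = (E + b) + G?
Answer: 565457/3 ≈ 1.8849e+5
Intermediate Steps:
d(E, b) = 10/3 + E/3 + b/3 (d(E, b) = 8 + ((E + b) - 14)/3 = 8 + (-14 + E + b)/3 = 8 + (-14/3 + E/3 + b/3) = 10/3 + E/3 + b/3)
1861 - (-949 + d(-23, 18))*(165 + 32) = 1861 - (-949 + (10/3 + (⅓)*(-23) + (⅓)*18))*(165 + 32) = 1861 - (-949 + (10/3 - 23/3 + 6))*197 = 1861 - (-949 + 5/3)*197 = 1861 - (-2842)*197/3 = 1861 - 1*(-559874/3) = 1861 + 559874/3 = 565457/3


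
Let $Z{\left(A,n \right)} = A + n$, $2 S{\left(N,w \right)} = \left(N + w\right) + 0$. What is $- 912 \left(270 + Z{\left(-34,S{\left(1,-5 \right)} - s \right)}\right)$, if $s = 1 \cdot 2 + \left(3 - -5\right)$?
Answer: $-204288$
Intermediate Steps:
$S{\left(N,w \right)} = \frac{N}{2} + \frac{w}{2}$ ($S{\left(N,w \right)} = \frac{\left(N + w\right) + 0}{2} = \frac{N + w}{2} = \frac{N}{2} + \frac{w}{2}$)
$s = 10$ ($s = 2 + \left(3 + 5\right) = 2 + 8 = 10$)
$- 912 \left(270 + Z{\left(-34,S{\left(1,-5 \right)} - s \right)}\right) = - 912 \left(270 + \left(-34 + \left(\left(\frac{1}{2} \cdot 1 + \frac{1}{2} \left(-5\right)\right) - 10\right)\right)\right) = - 912 \left(270 + \left(-34 + \left(\left(\frac{1}{2} - \frac{5}{2}\right) - 10\right)\right)\right) = - 912 \left(270 - 46\right) = \left(-912\right) 224 = -204288$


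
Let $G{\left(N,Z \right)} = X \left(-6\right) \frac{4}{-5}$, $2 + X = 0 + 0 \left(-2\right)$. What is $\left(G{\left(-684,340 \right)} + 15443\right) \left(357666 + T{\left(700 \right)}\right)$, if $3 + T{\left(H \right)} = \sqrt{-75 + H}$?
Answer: $\frac{27601709896}{5} \approx 5.5203 \cdot 10^{9}$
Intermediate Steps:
$X = -2$ ($X = -2 + \left(0 + 0 \left(-2\right)\right) = -2 + \left(0 + 0\right) = -2 + 0 = -2$)
$G{\left(N,Z \right)} = - \frac{48}{5}$ ($G{\left(N,Z \right)} = \left(-2\right) \left(-6\right) \frac{4}{-5} = 12 \cdot 4 \left(- \frac{1}{5}\right) = 12 \left(- \frac{4}{5}\right) = - \frac{48}{5}$)
$T{\left(H \right)} = -3 + \sqrt{-75 + H}$
$\left(G{\left(-684,340 \right)} + 15443\right) \left(357666 + T{\left(700 \right)}\right) = \left(- \frac{48}{5} + 15443\right) \left(357666 - \left(3 - \sqrt{-75 + 700}\right)\right) = \frac{77167 \left(357666 - \left(3 - \sqrt{625}\right)\right)}{5} = \frac{77167 \left(357666 + \left(-3 + 25\right)\right)}{5} = \frac{77167 \left(357666 + 22\right)}{5} = \frac{77167}{5} \cdot 357688 = \frac{27601709896}{5}$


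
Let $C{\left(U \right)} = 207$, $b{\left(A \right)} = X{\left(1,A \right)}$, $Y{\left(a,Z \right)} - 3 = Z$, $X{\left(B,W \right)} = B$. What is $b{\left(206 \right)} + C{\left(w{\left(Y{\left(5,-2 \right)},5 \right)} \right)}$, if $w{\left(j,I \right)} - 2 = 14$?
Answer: $208$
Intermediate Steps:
$Y{\left(a,Z \right)} = 3 + Z$
$w{\left(j,I \right)} = 16$ ($w{\left(j,I \right)} = 2 + 14 = 16$)
$b{\left(A \right)} = 1$
$b{\left(206 \right)} + C{\left(w{\left(Y{\left(5,-2 \right)},5 \right)} \right)} = 1 + 207 = 208$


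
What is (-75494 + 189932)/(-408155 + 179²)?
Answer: -57219/188057 ≈ -0.30426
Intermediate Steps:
(-75494 + 189932)/(-408155 + 179²) = 114438/(-408155 + 32041) = 114438/(-376114) = 114438*(-1/376114) = -57219/188057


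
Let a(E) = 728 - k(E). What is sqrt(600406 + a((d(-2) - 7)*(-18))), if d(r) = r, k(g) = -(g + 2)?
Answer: sqrt(601298) ≈ 775.43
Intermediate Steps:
k(g) = -2 - g (k(g) = -(2 + g) = -2 - g)
a(E) = 730 + E (a(E) = 728 - (-2 - E) = 728 + (2 + E) = 730 + E)
sqrt(600406 + a((d(-2) - 7)*(-18))) = sqrt(600406 + (730 + (-2 - 7)*(-18))) = sqrt(600406 + (730 - 9*(-18))) = sqrt(600406 + (730 + 162)) = sqrt(600406 + 892) = sqrt(601298)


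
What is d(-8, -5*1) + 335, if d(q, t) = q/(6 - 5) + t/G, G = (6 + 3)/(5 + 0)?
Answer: 2918/9 ≈ 324.22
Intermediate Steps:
G = 9/5 ≈ 1.8000
d(q, t) = q + 5*t/9 (d(q, t) = q/(6 - 5) + t/(9/5) = q/1 + t*(5/9) = q*1 + 5*t/9 = q + 5*t/9)
d(-8, -5*1) + 335 = (-8 + 5*(-5*1)/9) + 335 = (-8 + (5/9)*(-5)) + 335 = (-8 - 25/9) + 335 = -97/9 + 335 = 2918/9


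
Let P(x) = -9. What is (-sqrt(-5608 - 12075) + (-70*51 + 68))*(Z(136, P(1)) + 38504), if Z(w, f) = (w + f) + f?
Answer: -135254244 - 38622*I*sqrt(17683) ≈ -1.3525e+8 - 5.1359e+6*I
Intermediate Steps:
Z(w, f) = w + 2*f (Z(w, f) = (f + w) + f = w + 2*f)
(-sqrt(-5608 - 12075) + (-70*51 + 68))*(Z(136, P(1)) + 38504) = (-sqrt(-5608 - 12075) + (-70*51 + 68))*((136 + 2*(-9)) + 38504) = (-sqrt(-17683) + (-3570 + 68))*((136 - 18) + 38504) = (-I*sqrt(17683) - 3502)*(118 + 38504) = (-I*sqrt(17683) - 3502)*38622 = (-3502 - I*sqrt(17683))*38622 = -135254244 - 38622*I*sqrt(17683)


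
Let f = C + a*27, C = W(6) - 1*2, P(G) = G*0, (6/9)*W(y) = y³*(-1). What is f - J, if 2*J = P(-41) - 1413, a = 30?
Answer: 2381/2 ≈ 1190.5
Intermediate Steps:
W(y) = -3*y³/2 (W(y) = 3*(y³*(-1))/2 = 3*(-y³)/2 = -3*y³/2)
P(G) = 0
C = -326 (C = -3/2*6³ - 1*2 = -3/2*216 - 2 = -324 - 2 = -326)
f = 484 (f = -326 + 30*27 = -326 + 810 = 484)
J = -1413/2 (J = (0 - 1413)/2 = (½)*(-1413) = -1413/2 ≈ -706.50)
f - J = 484 - 1*(-1413/2) = 484 + 1413/2 = 2381/2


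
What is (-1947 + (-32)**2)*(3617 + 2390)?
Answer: -5544461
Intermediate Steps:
(-1947 + (-32)**2)*(3617 + 2390) = (-1947 + 1024)*6007 = -923*6007 = -5544461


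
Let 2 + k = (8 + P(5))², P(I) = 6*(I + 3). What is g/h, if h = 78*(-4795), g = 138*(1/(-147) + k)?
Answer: -10596031/9163245 ≈ -1.1564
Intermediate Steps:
P(I) = 18 + 6*I (P(I) = 6*(3 + I) = 18 + 6*I)
k = 3134 (k = -2 + (8 + (18 + 6*5))² = -2 + (8 + (18 + 30))² = -2 + (8 + 48)² = -2 + 56² = -2 + 3136 = 3134)
g = 21192062/49 (g = 138*(1/(-147) + 3134) = 138*(-1/147 + 3134) = 138*(460697/147) = 21192062/49 ≈ 4.3249e+5)
h = -374010
g/h = (21192062/49)/(-374010) = (21192062/49)*(-1/374010) = -10596031/9163245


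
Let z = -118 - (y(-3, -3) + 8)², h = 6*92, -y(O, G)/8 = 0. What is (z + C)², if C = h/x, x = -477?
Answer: 848090884/25281 ≈ 33547.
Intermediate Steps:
y(O, G) = 0 (y(O, G) = -8*0 = 0)
h = 552
z = -182 (z = -118 - (0 + 8)² = -118 - 1*8² = -118 - 1*64 = -118 - 64 = -182)
C = -184/159 (C = 552/(-477) = 552*(-1/477) = -184/159 ≈ -1.1572)
(z + C)² = (-182 - 184/159)² = (-29122/159)² = 848090884/25281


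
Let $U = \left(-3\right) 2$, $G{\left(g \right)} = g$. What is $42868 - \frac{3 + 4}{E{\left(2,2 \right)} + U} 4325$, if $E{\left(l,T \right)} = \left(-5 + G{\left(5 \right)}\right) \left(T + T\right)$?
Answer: $\frac{287483}{6} \approx 47914.0$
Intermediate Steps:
$U = -6$
$E{\left(l,T \right)} = 0$ ($E{\left(l,T \right)} = \left(-5 + 5\right) \left(T + T\right) = 0 \cdot 2 T = 0$)
$42868 - \frac{3 + 4}{E{\left(2,2 \right)} + U} 4325 = 42868 - \frac{3 + 4}{0 - 6} \cdot 4325 = 42868 - \frac{7}{-6} \cdot 4325 = 42868 - 7 \left(- \frac{1}{6}\right) 4325 = 42868 - \left(- \frac{7}{6}\right) 4325 = 42868 - - \frac{30275}{6} = 42868 + \frac{30275}{6} = \frac{287483}{6}$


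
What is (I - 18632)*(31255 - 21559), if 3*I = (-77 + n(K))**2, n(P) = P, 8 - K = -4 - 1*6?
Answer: -169405280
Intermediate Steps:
K = 18 (K = 8 - (-4 - 1*6) = 8 - (-4 - 6) = 8 - 1*(-10) = 8 + 10 = 18)
I = 3481/3 (I = (-77 + 18)**2/3 = (1/3)*(-59)**2 = (1/3)*3481 = 3481/3 ≈ 1160.3)
(I - 18632)*(31255 - 21559) = (3481/3 - 18632)*(31255 - 21559) = -52415/3*9696 = -169405280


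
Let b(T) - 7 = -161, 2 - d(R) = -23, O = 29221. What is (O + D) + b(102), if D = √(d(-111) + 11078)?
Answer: 29067 + √11103 ≈ 29172.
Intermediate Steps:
d(R) = 25 (d(R) = 2 - 1*(-23) = 2 + 23 = 25)
b(T) = -154 (b(T) = 7 - 161 = -154)
D = √11103 (D = √(25 + 11078) = √11103 ≈ 105.37)
(O + D) + b(102) = (29221 + √11103) - 154 = 29067 + √11103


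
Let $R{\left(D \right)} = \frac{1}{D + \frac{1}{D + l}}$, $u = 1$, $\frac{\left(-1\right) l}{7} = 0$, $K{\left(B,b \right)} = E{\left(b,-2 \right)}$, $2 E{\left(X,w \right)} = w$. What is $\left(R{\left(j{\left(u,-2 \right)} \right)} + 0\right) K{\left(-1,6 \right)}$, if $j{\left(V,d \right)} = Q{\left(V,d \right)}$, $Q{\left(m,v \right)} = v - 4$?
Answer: $\frac{6}{37} \approx 0.16216$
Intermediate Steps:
$Q{\left(m,v \right)} = -4 + v$
$E{\left(X,w \right)} = \frac{w}{2}$
$K{\left(B,b \right)} = -1$ ($K{\left(B,b \right)} = \frac{1}{2} \left(-2\right) = -1$)
$l = 0$ ($l = \left(-7\right) 0 = 0$)
$j{\left(V,d \right)} = -4 + d$
$R{\left(D \right)} = \frac{1}{D + \frac{1}{D}}$ ($R{\left(D \right)} = \frac{1}{D + \frac{1}{D + 0}} = \frac{1}{D + \frac{1}{D}}$)
$\left(R{\left(j{\left(u,-2 \right)} \right)} + 0\right) K{\left(-1,6 \right)} = \left(\frac{-4 - 2}{1 + \left(-4 - 2\right)^{2}} + 0\right) \left(-1\right) = \left(- \frac{6}{1 + \left(-6\right)^{2}} + 0\right) \left(-1\right) = \left(- \frac{6}{1 + 36} + 0\right) \left(-1\right) = \left(- \frac{6}{37} + 0\right) \left(-1\right) = \left(- \frac{6}{37}\right) \left(-1\right) = \frac{6}{37}$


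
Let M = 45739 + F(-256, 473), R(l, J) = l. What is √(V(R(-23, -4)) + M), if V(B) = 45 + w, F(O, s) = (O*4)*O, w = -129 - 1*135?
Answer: 4*√19229 ≈ 554.67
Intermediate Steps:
w = -264 (w = -129 - 135 = -264)
F(O, s) = 4*O² (F(O, s) = (4*O)*O = 4*O²)
V(B) = -219 (V(B) = 45 - 264 = -219)
M = 307883 (M = 45739 + 4*(-256)² = 45739 + 4*65536 = 45739 + 262144 = 307883)
√(V(R(-23, -4)) + M) = √(-219 + 307883) = √307664 = 4*√19229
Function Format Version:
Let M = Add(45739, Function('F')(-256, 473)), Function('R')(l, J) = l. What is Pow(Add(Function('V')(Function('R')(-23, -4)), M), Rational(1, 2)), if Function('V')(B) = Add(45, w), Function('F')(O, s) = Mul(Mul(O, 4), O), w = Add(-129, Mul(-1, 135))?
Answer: Mul(4, Pow(19229, Rational(1, 2))) ≈ 554.67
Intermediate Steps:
w = -264 (w = Add(-129, -135) = -264)
Function('F')(O, s) = Mul(4, Pow(O, 2)) (Function('F')(O, s) = Mul(Mul(4, O), O) = Mul(4, Pow(O, 2)))
Function('V')(B) = -219 (Function('V')(B) = Add(45, -264) = -219)
M = 307883 (M = Add(45739, Mul(4, Pow(-256, 2))) = Add(45739, Mul(4, 65536)) = Add(45739, 262144) = 307883)
Pow(Add(Function('V')(Function('R')(-23, -4)), M), Rational(1, 2)) = Pow(Add(-219, 307883), Rational(1, 2)) = Pow(307664, Rational(1, 2)) = Mul(4, Pow(19229, Rational(1, 2)))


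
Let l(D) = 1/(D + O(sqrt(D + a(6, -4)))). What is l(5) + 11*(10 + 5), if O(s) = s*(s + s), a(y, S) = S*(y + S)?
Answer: 164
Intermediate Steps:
a(y, S) = S*(S + y)
O(s) = 2*s**2 (O(s) = s*(2*s) = 2*s**2)
l(D) = 1/(-16 + 3*D) (l(D) = 1/(D + 2*(sqrt(D - 4*(-4 + 6)))**2) = 1/(D + 2*(sqrt(D - 4*2))**2) = 1/(D + 2*(sqrt(D - 8))**2) = 1/(D + 2*(sqrt(-8 + D))**2) = 1/(D + 2*(-8 + D)) = 1/(D + (-16 + 2*D)) = 1/(-16 + 3*D))
l(5) + 11*(10 + 5) = 1/(-16 + 3*5) + 11*(10 + 5) = 1/(-16 + 15) + 11*15 = 1/(-1) + 165 = -1 + 165 = 164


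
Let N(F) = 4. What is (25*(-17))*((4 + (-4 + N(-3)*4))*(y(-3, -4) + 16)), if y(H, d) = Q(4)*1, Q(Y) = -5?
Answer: -74800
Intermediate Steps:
y(H, d) = -5 (y(H, d) = -5*1 = -5)
(25*(-17))*((4 + (-4 + N(-3)*4))*(y(-3, -4) + 16)) = (25*(-17))*((4 + (-4 + 4*4))*(-5 + 16)) = -425*(4 + (-4 + 16))*11 = -425*(4 + 12)*11 = -6800*11 = -425*176 = -74800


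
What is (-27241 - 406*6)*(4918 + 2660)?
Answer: -224892306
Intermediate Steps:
(-27241 - 406*6)*(4918 + 2660) = (-27241 - 2436)*7578 = -29677*7578 = -224892306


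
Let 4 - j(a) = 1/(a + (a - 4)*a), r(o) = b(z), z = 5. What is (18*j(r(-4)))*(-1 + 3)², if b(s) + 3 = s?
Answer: 324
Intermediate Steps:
b(s) = -3 + s
r(o) = 2 (r(o) = -3 + 5 = 2)
j(a) = 4 - 1/(a + a*(-4 + a)) (j(a) = 4 - 1/(a + (a - 4)*a) = 4 - 1/(a + (-4 + a)*a) = 4 - 1/(a + a*(-4 + a)))
(18*j(r(-4)))*(-1 + 3)² = (18*((-1 - 12*2 + 4*2²)/(2*(-3 + 2))))*(-1 + 3)² = (18*((½)*(-1 - 24 + 4*4)/(-1)))*2² = (18*((½)*(-1)*(-1 - 24 + 16)))*4 = (18*((½)*(-1)*(-9)))*4 = (18*(9/2))*4 = 81*4 = 324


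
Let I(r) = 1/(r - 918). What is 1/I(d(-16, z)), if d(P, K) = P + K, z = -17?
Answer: -951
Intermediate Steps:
d(P, K) = K + P
I(r) = 1/(-918 + r)
1/I(d(-16, z)) = 1/(1/(-918 + (-17 - 16))) = 1/(1/(-918 - 33)) = 1/(1/(-951)) = 1/(-1/951) = -951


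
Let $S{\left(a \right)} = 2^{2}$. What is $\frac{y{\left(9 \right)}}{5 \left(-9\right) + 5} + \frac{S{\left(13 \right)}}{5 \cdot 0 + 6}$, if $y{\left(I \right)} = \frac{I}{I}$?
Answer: $\frac{77}{120} \approx 0.64167$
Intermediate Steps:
$y{\left(I \right)} = 1$
$S{\left(a \right)} = 4$
$\frac{y{\left(9 \right)}}{5 \left(-9\right) + 5} + \frac{S{\left(13 \right)}}{5 \cdot 0 + 6} = 1 \frac{1}{5 \left(-9\right) + 5} + \frac{4}{5 \cdot 0 + 6} = 1 \frac{1}{-45 + 5} + \frac{4}{0 + 6} = 1 \frac{1}{-40} + \frac{4}{6} = 1 \left(- \frac{1}{40}\right) + 4 \cdot \frac{1}{6} = - \frac{1}{40} + \frac{2}{3} = \frac{77}{120}$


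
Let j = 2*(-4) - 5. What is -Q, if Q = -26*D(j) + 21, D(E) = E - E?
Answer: -21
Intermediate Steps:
j = -13 (j = -8 - 5 = -13)
D(E) = 0
Q = 21 (Q = -26*0 + 21 = 0 + 21 = 21)
-Q = -1*21 = -21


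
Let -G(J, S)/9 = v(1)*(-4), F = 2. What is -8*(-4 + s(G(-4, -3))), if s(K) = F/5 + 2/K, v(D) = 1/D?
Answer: 1276/45 ≈ 28.356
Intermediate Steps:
G(J, S) = 36 (G(J, S) = -9*(-4)/1 = -9*(-4) = 36)
s(K) = 2/5 + 2/K
-8*(-4 + s(G(-4, -3))) = -8*(-4 + (2/5 + 2/36)) = -8*(-4 + (2/5 + 2*(1/36))) = -8*(-4 + (2/5 + 1/18)) = -8*(-4 + 41/90) = -8*(-319/90) = 1276/45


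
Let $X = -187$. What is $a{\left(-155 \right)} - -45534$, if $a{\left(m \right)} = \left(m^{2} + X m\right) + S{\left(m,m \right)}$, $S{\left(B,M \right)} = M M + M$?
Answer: $122414$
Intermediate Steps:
$S{\left(B,M \right)} = M + M^{2}$ ($S{\left(B,M \right)} = M^{2} + M = M + M^{2}$)
$a{\left(m \right)} = m^{2} - 187 m + m \left(1 + m\right)$ ($a{\left(m \right)} = \left(m^{2} - 187 m\right) + m \left(1 + m\right) = m^{2} - 187 m + m \left(1 + m\right)$)
$a{\left(-155 \right)} - -45534 = 2 \left(-155\right) \left(-93 - 155\right) - -45534 = 2 \left(-155\right) \left(-248\right) + 45534 = 76880 + 45534 = 122414$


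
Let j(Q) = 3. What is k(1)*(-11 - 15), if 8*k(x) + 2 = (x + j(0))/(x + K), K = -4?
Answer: 65/6 ≈ 10.833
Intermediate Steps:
k(x) = -1/4 + (3 + x)/(8*(-4 + x)) (k(x) = -1/4 + ((x + 3)/(x - 4))/8 = -1/4 + ((3 + x)/(-4 + x))/8 = -1/4 + (3 + x)/(8*(-4 + x)))
k(1)*(-11 - 15) = ((11 - 1*1)/(8*(-4 + 1)))*(-11 - 15) = ((1/8)*(11 - 1)/(-3))*(-26) = ((1/8)*(-1/3)*10)*(-26) = -5/12*(-26) = 65/6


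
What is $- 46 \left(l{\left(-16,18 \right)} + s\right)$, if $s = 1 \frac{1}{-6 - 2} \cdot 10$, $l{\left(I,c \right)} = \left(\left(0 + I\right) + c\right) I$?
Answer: $\frac{3059}{2} \approx 1529.5$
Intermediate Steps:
$l{\left(I,c \right)} = I \left(I + c\right)$ ($l{\left(I,c \right)} = \left(I + c\right) I = I \left(I + c\right)$)
$s = - \frac{5}{4}$ ($s = 1 \frac{1}{-8} \cdot 10 = 1 \left(- \frac{1}{8}\right) 10 = \left(- \frac{1}{8}\right) 10 = - \frac{5}{4} \approx -1.25$)
$- 46 \left(l{\left(-16,18 \right)} + s\right) = - 46 \left(- 16 \left(-16 + 18\right) - \frac{5}{4}\right) = - 46 \left(\left(-16\right) 2 - \frac{5}{4}\right) = - 46 \left(-32 - \frac{5}{4}\right) = \left(-46\right) \left(- \frac{133}{4}\right) = \frac{3059}{2}$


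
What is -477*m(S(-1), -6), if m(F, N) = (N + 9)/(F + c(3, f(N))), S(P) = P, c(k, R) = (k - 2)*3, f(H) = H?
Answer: -1431/2 ≈ -715.50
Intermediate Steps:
c(k, R) = -6 + 3*k (c(k, R) = (-2 + k)*3 = -6 + 3*k)
m(F, N) = (9 + N)/(3 + F) (m(F, N) = (N + 9)/(F + (-6 + 3*3)) = (9 + N)/(F + (-6 + 9)) = (9 + N)/(F + 3) = (9 + N)/(3 + F))
-477*m(S(-1), -6) = -477*(9 - 6)/(3 - 1) = -477*3/2 = -1431/2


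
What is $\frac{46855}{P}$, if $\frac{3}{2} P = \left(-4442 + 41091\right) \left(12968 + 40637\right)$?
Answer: $\frac{28113}{785827858} \approx 3.5775 \cdot 10^{-5}$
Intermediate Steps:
$P = \frac{3929139290}{3}$ ($P = \frac{2 \left(-4442 + 41091\right) \left(12968 + 40637\right)}{3} = \frac{2 \cdot 36649 \cdot 53605}{3} = \frac{2}{3} \cdot 1964569645 = \frac{3929139290}{3} \approx 1.3097 \cdot 10^{9}$)
$\frac{46855}{P} = \frac{46855}{\frac{3929139290}{3}} = 46855 \cdot \frac{3}{3929139290} = \frac{28113}{785827858}$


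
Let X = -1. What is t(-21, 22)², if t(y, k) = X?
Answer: 1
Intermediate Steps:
t(y, k) = -1
t(-21, 22)² = (-1)² = 1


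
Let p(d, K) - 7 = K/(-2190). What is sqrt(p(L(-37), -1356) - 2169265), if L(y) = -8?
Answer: 8*I*sqrt(4515614290)/365 ≈ 1472.8*I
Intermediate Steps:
p(d, K) = 7 - K/2190 (p(d, K) = 7 + K/(-2190) = 7 + K*(-1/2190) = 7 - K/2190)
sqrt(p(L(-37), -1356) - 2169265) = sqrt((7 - 1/2190*(-1356)) - 2169265) = sqrt((7 + 226/365) - 2169265) = sqrt(2781/365 - 2169265) = sqrt(-791778944/365) = 8*I*sqrt(4515614290)/365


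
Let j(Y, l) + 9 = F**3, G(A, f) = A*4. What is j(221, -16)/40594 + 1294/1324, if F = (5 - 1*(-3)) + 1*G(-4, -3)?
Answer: 6479854/6718307 ≈ 0.96451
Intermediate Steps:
G(A, f) = 4*A
F = -8 (F = (5 - 1*(-3)) + 1*(4*(-4)) = (5 + 3) + 1*(-16) = 8 - 16 = -8)
j(Y, l) = -521 (j(Y, l) = -9 + (-8)**3 = -9 - 512 = -521)
j(221, -16)/40594 + 1294/1324 = -521/40594 + 1294/1324 = -521*1/40594 + 1294*(1/1324) = -521/40594 + 647/662 = 6479854/6718307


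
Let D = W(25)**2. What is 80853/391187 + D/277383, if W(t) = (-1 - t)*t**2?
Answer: 103320244435199/108508623621 ≈ 952.18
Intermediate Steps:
W(t) = t**2*(-1 - t)
D = 264062500 (D = (25**2*(-1 - 1*25))**2 = (625*(-1 - 25))**2 = (625*(-26))**2 = (-16250)**2 = 264062500)
80853/391187 + D/277383 = 80853/391187 + 264062500/277383 = 103320244435199/108508623621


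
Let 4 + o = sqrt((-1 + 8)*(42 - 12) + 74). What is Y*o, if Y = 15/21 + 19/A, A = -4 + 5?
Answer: -552/7 + 276*sqrt(71)/7 ≈ 253.37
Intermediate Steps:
A = 1
o = -4 + 2*sqrt(71) (o = -4 + sqrt((-1 + 8)*(42 - 12) + 74) = -4 + sqrt(7*30 + 74) = -4 + sqrt(210 + 74) = -4 + sqrt(284) = -4 + 2*sqrt(71) ≈ 12.852)
Y = 138/7 (Y = 15/21 + 19/1 = 15*(1/21) + 19*1 = 5/7 + 19 = 138/7 ≈ 19.714)
Y*o = 138*(-4 + 2*sqrt(71))/7 = -552/7 + 276*sqrt(71)/7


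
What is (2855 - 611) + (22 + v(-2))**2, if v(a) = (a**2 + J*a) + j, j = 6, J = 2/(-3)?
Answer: 30196/9 ≈ 3355.1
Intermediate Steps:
J = -2/3 (J = 2*(-1/3) = -2/3 ≈ -0.66667)
v(a) = 6 + a**2 - 2*a/3 (v(a) = (a**2 - 2*a/3) + 6 = 6 + a**2 - 2*a/3)
(2855 - 611) + (22 + v(-2))**2 = (2855 - 611) + (22 + (6 + (-2)**2 - 2/3*(-2)))**2 = 2244 + (22 + (6 + 4 + 4/3))**2 = 2244 + (22 + 34/3)**2 = 2244 + (100/3)**2 = 2244 + 10000/9 = 30196/9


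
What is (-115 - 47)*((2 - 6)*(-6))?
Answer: -3888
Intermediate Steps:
(-115 - 47)*((2 - 6)*(-6)) = -(-648)*(-6) = -162*24 = -3888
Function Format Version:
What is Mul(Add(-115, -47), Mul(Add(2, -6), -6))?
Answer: -3888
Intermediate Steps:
Mul(Add(-115, -47), Mul(Add(2, -6), -6)) = Mul(-162, Mul(-4, -6)) = Mul(-162, 24) = -3888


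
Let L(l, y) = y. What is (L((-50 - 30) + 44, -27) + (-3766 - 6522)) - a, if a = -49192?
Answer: 38877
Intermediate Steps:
(L((-50 - 30) + 44, -27) + (-3766 - 6522)) - a = (-27 + (-3766 - 6522)) - 1*(-49192) = (-27 - 10288) + 49192 = -10315 + 49192 = 38877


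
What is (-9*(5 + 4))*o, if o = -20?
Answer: 1620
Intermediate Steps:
(-9*(5 + 4))*o = -9*(5 + 4)*(-20) = -9*9*(-20) = -81*(-20) = 1620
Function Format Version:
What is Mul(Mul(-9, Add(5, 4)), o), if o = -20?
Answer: 1620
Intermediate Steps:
Mul(Mul(-9, Add(5, 4)), o) = Mul(Mul(-9, Add(5, 4)), -20) = Mul(Mul(-9, 9), -20) = Mul(-81, -20) = 1620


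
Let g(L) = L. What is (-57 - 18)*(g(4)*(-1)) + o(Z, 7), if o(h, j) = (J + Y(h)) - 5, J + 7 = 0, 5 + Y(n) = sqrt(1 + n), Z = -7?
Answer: 283 + I*sqrt(6) ≈ 283.0 + 2.4495*I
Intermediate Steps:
Y(n) = -5 + sqrt(1 + n)
J = -7 (J = -7 + 0 = -7)
o(h, j) = -17 + sqrt(1 + h) (o(h, j) = (-7 + (-5 + sqrt(1 + h))) - 5 = (-12 + sqrt(1 + h)) - 5 = -17 + sqrt(1 + h))
(-57 - 18)*(g(4)*(-1)) + o(Z, 7) = (-57 - 18)*(4*(-1)) + (-17 + sqrt(1 - 7)) = -75*(-4) + (-17 + sqrt(-6)) = 300 + (-17 + I*sqrt(6)) = 283 + I*sqrt(6)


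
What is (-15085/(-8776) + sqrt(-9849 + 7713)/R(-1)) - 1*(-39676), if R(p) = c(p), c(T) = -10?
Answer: 348211661/8776 - I*sqrt(534)/5 ≈ 39678.0 - 4.6217*I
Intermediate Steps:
R(p) = -10
(-15085/(-8776) + sqrt(-9849 + 7713)/R(-1)) - 1*(-39676) = (-15085/(-8776) + sqrt(-9849 + 7713)/(-10)) - 1*(-39676) = (-15085*(-1/8776) + sqrt(-2136)*(-1/10)) + 39676 = (15085/8776 + (2*I*sqrt(534))*(-1/10)) + 39676 = (15085/8776 - I*sqrt(534)/5) + 39676 = 348211661/8776 - I*sqrt(534)/5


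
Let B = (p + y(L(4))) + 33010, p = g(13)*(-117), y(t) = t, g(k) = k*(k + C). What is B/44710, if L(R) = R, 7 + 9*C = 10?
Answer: 6367/22355 ≈ 0.28481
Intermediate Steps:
C = ⅓ (C = -7/9 + (⅑)*10 = -7/9 + 10/9 = ⅓ ≈ 0.33333)
g(k) = k*(⅓ + k) (g(k) = k*(k + ⅓) = k*(⅓ + k))
p = -20280 (p = (13*(⅓ + 13))*(-117) = (13*(40/3))*(-117) = (520/3)*(-117) = -20280)
B = 12734 (B = (-20280 + 4) + 33010 = -20276 + 33010 = 12734)
B/44710 = 12734/44710 = 12734*(1/44710) = 6367/22355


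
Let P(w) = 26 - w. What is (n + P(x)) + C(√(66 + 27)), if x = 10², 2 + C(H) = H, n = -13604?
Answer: -13680 + √93 ≈ -13670.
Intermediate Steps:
C(H) = -2 + H
x = 100
(n + P(x)) + C(√(66 + 27)) = (-13604 + (26 - 1*100)) + (-2 + √(66 + 27)) = (-13604 + (26 - 100)) + (-2 + √93) = (-13604 - 74) + (-2 + √93) = -13678 + (-2 + √93) = -13680 + √93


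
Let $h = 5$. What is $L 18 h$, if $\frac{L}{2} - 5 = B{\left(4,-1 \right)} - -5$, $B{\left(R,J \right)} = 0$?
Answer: $1800$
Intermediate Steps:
$L = 20$ ($L = 10 + 2 \left(0 - -5\right) = 10 + 2 \left(0 + 5\right) = 10 + 2 \cdot 5 = 10 + 10 = 20$)
$L 18 h = 20 \cdot 18 \cdot 5 = 360 \cdot 5 = 1800$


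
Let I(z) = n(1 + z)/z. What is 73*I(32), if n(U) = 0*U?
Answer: 0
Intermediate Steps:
n(U) = 0
I(z) = 0 (I(z) = 0/z = 0)
73*I(32) = 73*0 = 0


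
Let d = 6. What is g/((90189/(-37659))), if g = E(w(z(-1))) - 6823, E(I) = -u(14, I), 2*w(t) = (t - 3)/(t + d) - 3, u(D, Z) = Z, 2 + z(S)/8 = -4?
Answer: 799287169/280588 ≈ 2848.6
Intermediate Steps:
z(S) = -48 (z(S) = -16 + 8*(-4) = -16 - 32 = -48)
w(t) = -3/2 + (-3 + t)/(2*(6 + t)) (w(t) = ((t - 3)/(t + 6) - 3)/2 = ((-3 + t)/(6 + t) - 3)/2 = (-3 + (-3 + t)/(6 + t))/2 = -3/2 + (-3 + t)/(2*(6 + t)))
E(I) = -I
g = -191019/28 (g = -(-21/2 - 1*(-48))/(6 - 48) - 6823 = -(-21/2 + 48)/(-42) - 6823 = -(-1)*75/(42*2) - 6823 = -1*(-25/28) - 6823 = 25/28 - 6823 = -191019/28 ≈ -6822.1)
g/((90189/(-37659))) = -191019/(28*(90189/(-37659))) = -191019/(28*(90189*(-1/37659))) = -191019/(28*(-30063/12553)) = -191019/28*(-12553/30063) = 799287169/280588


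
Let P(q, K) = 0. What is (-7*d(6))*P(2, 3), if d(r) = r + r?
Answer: 0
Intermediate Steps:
d(r) = 2*r
(-7*d(6))*P(2, 3) = -14*6*0 = -7*12*0 = -84*0 = 0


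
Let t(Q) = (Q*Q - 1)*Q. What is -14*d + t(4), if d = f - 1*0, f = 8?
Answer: -52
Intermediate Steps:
d = 8 (d = 8 - 1*0 = 8 + 0 = 8)
t(Q) = Q*(-1 + Q²) (t(Q) = (Q² - 1)*Q = (-1 + Q²)*Q = Q*(-1 + Q²))
-14*d + t(4) = -14*8 + (4³ - 1*4) = -112 + (64 - 4) = -112 + 60 = -52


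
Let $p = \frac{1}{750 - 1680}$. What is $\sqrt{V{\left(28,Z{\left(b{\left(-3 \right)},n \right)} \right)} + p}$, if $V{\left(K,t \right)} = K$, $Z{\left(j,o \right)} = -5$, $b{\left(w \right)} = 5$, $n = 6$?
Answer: $\frac{\sqrt{24216270}}{930} \approx 5.2914$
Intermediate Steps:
$p = - \frac{1}{930}$ ($p = \frac{1}{-930} = - \frac{1}{930} \approx -0.0010753$)
$\sqrt{V{\left(28,Z{\left(b{\left(-3 \right)},n \right)} \right)} + p} = \sqrt{28 - \frac{1}{930}} = \sqrt{\frac{26039}{930}} = \frac{\sqrt{24216270}}{930}$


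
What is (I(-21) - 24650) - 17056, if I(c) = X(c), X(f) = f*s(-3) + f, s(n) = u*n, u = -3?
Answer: -41916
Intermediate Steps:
s(n) = -3*n
X(f) = 10*f (X(f) = f*(-3*(-3)) + f = f*9 + f = 9*f + f = 10*f)
I(c) = 10*c
(I(-21) - 24650) - 17056 = (10*(-21) - 24650) - 17056 = (-210 - 24650) - 17056 = -24860 - 17056 = -41916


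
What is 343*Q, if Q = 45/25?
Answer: 3087/5 ≈ 617.40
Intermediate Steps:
Q = 9/5 (Q = 45*(1/25) = 9/5 ≈ 1.8000)
343*Q = 343*(9/5) = 3087/5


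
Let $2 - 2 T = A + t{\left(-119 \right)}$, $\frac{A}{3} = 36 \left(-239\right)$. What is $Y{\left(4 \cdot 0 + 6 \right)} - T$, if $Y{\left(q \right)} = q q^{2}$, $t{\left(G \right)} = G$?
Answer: $- \frac{25501}{2} \approx -12751.0$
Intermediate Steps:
$A = -25812$ ($A = 3 \cdot 36 \left(-239\right) = 3 \left(-8604\right) = -25812$)
$Y{\left(q \right)} = q^{3}$
$T = \frac{25933}{2}$ ($T = 1 - \frac{-25812 - 119}{2} = 1 - - \frac{25931}{2} = 1 + \frac{25931}{2} = \frac{25933}{2} \approx 12967.0$)
$Y{\left(4 \cdot 0 + 6 \right)} - T = \left(4 \cdot 0 + 6\right)^{3} - \frac{25933}{2} = \left(0 + 6\right)^{3} - \frac{25933}{2} = 6^{3} - \frac{25933}{2} = 216 - \frac{25933}{2} = - \frac{25501}{2}$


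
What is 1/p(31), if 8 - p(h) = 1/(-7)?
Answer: 7/57 ≈ 0.12281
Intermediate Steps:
p(h) = 57/7 (p(h) = 8 - 1/(-7) = 8 - 1*(-⅐) = 8 + ⅐ = 57/7)
1/p(31) = 1/(57/7) = 7/57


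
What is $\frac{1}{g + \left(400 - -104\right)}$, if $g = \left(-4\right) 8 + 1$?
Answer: $\frac{1}{473} \approx 0.0021142$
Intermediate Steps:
$g = -31$ ($g = -32 + 1 = -31$)
$\frac{1}{g + \left(400 - -104\right)} = \frac{1}{-31 + \left(400 - -104\right)} = \frac{1}{-31 + \left(400 + 104\right)} = \frac{1}{-31 + 504} = \frac{1}{473}$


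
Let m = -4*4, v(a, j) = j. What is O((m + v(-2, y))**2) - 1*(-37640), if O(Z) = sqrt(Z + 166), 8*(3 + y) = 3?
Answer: 37640 + 5*sqrt(1313)/8 ≈ 37663.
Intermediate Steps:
y = -21/8 (y = -3 + (1/8)*3 = -3 + 3/8 = -21/8 ≈ -2.6250)
m = -16
O(Z) = sqrt(166 + Z)
O((m + v(-2, y))**2) - 1*(-37640) = sqrt(166 + (-16 - 21/8)**2) - 1*(-37640) = sqrt(166 + (-149/8)**2) + 37640 = sqrt(166 + 22201/64) + 37640 = sqrt(32825/64) + 37640 = 5*sqrt(1313)/8 + 37640 = 37640 + 5*sqrt(1313)/8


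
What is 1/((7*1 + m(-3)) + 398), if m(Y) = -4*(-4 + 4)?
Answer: 1/405 ≈ 0.0024691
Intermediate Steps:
m(Y) = 0 (m(Y) = -4*0 = 0)
1/((7*1 + m(-3)) + 398) = 1/((7*1 + 0) + 398) = 1/((7 + 0) + 398) = 1/(7 + 398) = 1/405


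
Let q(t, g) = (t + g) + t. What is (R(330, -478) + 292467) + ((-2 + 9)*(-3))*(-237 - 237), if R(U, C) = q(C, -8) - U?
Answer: 301127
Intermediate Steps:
q(t, g) = g + 2*t (q(t, g) = (g + t) + t = g + 2*t)
R(U, C) = -8 - U + 2*C (R(U, C) = (-8 + 2*C) - U = -8 - U + 2*C)
(R(330, -478) + 292467) + ((-2 + 9)*(-3))*(-237 - 237) = ((-8 - 1*330 + 2*(-478)) + 292467) + ((-2 + 9)*(-3))*(-237 - 237) = ((-8 - 330 - 956) + 292467) + (7*(-3))*(-474) = (-1294 + 292467) - 21*(-474) = 291173 + 9954 = 301127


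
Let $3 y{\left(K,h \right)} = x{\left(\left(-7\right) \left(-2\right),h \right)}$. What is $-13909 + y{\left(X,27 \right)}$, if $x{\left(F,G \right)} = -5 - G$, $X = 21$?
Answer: $- \frac{41759}{3} \approx -13920.0$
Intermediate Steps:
$y{\left(K,h \right)} = - \frac{5}{3} - \frac{h}{3}$ ($y{\left(K,h \right)} = \frac{-5 - h}{3} = - \frac{5}{3} - \frac{h}{3}$)
$-13909 + y{\left(X,27 \right)} = -13909 - \frac{32}{3} = - \frac{41759}{3}$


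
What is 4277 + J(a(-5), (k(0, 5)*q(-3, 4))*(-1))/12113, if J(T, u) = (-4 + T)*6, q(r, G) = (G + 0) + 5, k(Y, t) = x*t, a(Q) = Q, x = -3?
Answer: 51807247/12113 ≈ 4277.0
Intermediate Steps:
k(Y, t) = -3*t
q(r, G) = 5 + G (q(r, G) = G + 5 = 5 + G)
J(T, u) = -24 + 6*T
4277 + J(a(-5), (k(0, 5)*q(-3, 4))*(-1))/12113 = 4277 + (-24 + 6*(-5))/12113 = 4277 + (-24 - 30)*(1/12113) = 4277 - 54*1/12113 = 4277 - 54/12113 = 51807247/12113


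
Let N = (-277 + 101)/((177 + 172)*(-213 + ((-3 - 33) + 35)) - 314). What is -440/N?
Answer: -187500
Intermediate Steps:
N = 22/9375 (N = -176/(349*(-213 + (-36 + 35)) - 314) = -176/(349*(-213 - 1) - 314) = -176/(349*(-214) - 314) = -176/(-74686 - 314) = -176/(-75000) = -176*(-1/75000) = 22/9375 ≈ 0.0023467)
-440/N = -440/22/9375 = -440*9375/22 = -1*187500 = -187500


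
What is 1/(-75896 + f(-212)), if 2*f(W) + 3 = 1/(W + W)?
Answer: -848/64361081 ≈ -1.3176e-5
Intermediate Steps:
f(W) = -3/2 + 1/(4*W) (f(W) = -3/2 + 1/(2*(W + W)) = -3/2 + 1/(2*((2*W))) = -3/2 + (1/(2*W))/2 = -3/2 + 1/(4*W))
1/(-75896 + f(-212)) = 1/(-75896 + (¼)*(1 - 6*(-212))/(-212)) = 1/(-75896 + (¼)*(-1/212)*(1 + 1272)) = 1/(-75896 + (¼)*(-1/212)*1273) = 1/(-75896 - 1273/848) = 1/(-64361081/848) = -848/64361081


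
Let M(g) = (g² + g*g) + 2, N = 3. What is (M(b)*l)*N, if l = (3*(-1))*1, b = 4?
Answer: -306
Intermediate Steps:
M(g) = 2 + 2*g² (M(g) = (g² + g²) + 2 = 2*g² + 2 = 2 + 2*g²)
l = -3 (l = -3*1 = -3)
(M(b)*l)*N = ((2 + 2*4²)*(-3))*3 = ((2 + 2*16)*(-3))*3 = ((2 + 32)*(-3))*3 = (34*(-3))*3 = -102*3 = -306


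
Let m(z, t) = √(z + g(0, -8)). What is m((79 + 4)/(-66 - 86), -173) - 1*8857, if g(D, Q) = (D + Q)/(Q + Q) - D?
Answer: -8857 + I*√266/76 ≈ -8857.0 + 0.2146*I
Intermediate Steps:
g(D, Q) = -D + (D + Q)/(2*Q) (g(D, Q) = (D + Q)/((2*Q)) - D = (D + Q)*(1/(2*Q)) - D = (D + Q)/(2*Q) - D = -D + (D + Q)/(2*Q))
m(z, t) = √(½ + z) (m(z, t) = √(z + (½ - 1*0 + (½)*0/(-8))) = √(z + (½ + 0 + (½)*0*(-⅛))) = √(z + (½ + 0 + 0)) = √(z + ½) = √(½ + z))
m((79 + 4)/(-66 - 86), -173) - 1*8857 = √(2 + 4*((79 + 4)/(-66 - 86)))/2 - 1*8857 = √(2 + 4*(83/(-152)))/2 - 8857 = √(2 + 4*(83*(-1/152)))/2 - 8857 = √(2 + 4*(-83/152))/2 - 8857 = √(2 - 83/38)/2 - 8857 = √(-7/38)/2 - 8857 = (I*√266/38)/2 - 8857 = I*√266/76 - 8857 = -8857 + I*√266/76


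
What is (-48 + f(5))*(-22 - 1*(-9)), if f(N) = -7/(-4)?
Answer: 2405/4 ≈ 601.25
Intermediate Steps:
f(N) = 7/4 (f(N) = -7*(-¼) = 7/4)
(-48 + f(5))*(-22 - 1*(-9)) = (-48 + 7/4)*(-22 - 1*(-9)) = -185*(-22 + 9)/4 = -185/4*(-13) = 2405/4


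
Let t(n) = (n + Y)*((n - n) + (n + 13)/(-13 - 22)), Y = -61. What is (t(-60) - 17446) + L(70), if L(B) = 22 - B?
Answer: -617977/35 ≈ -17657.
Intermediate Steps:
t(n) = (-61 + n)*(-13/35 - n/35) (t(n) = (n - 61)*((n - n) + (n + 13)/(-13 - 22)) = (-61 + n)*(0 + (13 + n)/(-35)) = (-61 + n)*(0 + (13 + n)*(-1/35)) = (-61 + n)*(0 + (-13/35 - n/35)) = (-61 + n)*(-13/35 - n/35))
(t(-60) - 17446) + L(70) = ((793/35 - 1/35*(-60)² + (48/35)*(-60)) - 17446) + (22 - 1*70) = ((793/35 - 1/35*3600 - 576/7) - 17446) + (22 - 70) = ((793/35 - 720/7 - 576/7) - 17446) - 48 = (-5687/35 - 17446) - 48 = -616297/35 - 48 = -617977/35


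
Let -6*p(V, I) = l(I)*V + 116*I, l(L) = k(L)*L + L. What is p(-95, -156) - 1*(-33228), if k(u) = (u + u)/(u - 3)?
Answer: 1533142/53 ≈ 28927.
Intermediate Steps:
k(u) = 2*u/(-3 + u) (k(u) = (2*u)/(-3 + u) = 2*u/(-3 + u))
l(L) = L + 2*L²/(-3 + L) (l(L) = (2*L/(-3 + L))*L + L = 2*L²/(-3 + L) + L = L + 2*L²/(-3 + L))
p(V, I) = -58*I/3 - I*V*(-1 + I)/(2*(-3 + I)) (p(V, I) = -((3*I*(-1 + I)/(-3 + I))*V + 116*I)/6 = -(3*I*V*(-1 + I)/(-3 + I) + 116*I)/6 = -(116*I + 3*I*V*(-1 + I)/(-3 + I))/6 = -58*I/3 - I*V*(-1 + I)/(2*(-3 + I)))
p(-95, -156) - 1*(-33228) = (⅙)*(-156)*(348 - 116*(-156) - 3*(-95)*(-1 - 156))/(-3 - 156) - 1*(-33228) = (⅙)*(-156)*(348 + 18096 - 3*(-95)*(-157))/(-159) + 33228 = (⅙)*(-156)*(-1/159)*(348 + 18096 - 44745) + 33228 = (⅙)*(-156)*(-1/159)*(-26301) + 33228 = -227942/53 + 33228 = 1533142/53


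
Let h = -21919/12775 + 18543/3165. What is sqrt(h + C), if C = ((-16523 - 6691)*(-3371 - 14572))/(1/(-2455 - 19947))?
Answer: I*sqrt(2711930463868959698786834)/539105 ≈ 3.0547e+6*I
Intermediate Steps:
C = -9331078222404 (C = (-23214*(-17943))/(1/(-22402)) = 416528802/(-1/22402) = 416528802*(-22402) = -9331078222404)
h = 11167546/2695525 (h = -21919*1/12775 + 18543*(1/3165) = -21919/12775 + 6181/1055 = 11167546/2695525 ≈ 4.1430)
sqrt(h + C) = sqrt(11167546/2695525 - 9331078222404) = sqrt(-25152154625434374554/2695525) = I*sqrt(2711930463868959698786834)/539105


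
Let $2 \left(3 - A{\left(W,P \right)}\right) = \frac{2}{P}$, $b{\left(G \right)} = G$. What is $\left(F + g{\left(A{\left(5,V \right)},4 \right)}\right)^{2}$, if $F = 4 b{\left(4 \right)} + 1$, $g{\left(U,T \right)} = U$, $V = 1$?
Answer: $361$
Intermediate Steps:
$A{\left(W,P \right)} = 3 - \frac{1}{P}$ ($A{\left(W,P \right)} = 3 - \frac{2 \frac{1}{P}}{2} = 3 - \frac{1}{P}$)
$F = 17$ ($F = 4 \cdot 4 + 1 = 16 + 1 = 17$)
$\left(F + g{\left(A{\left(5,V \right)},4 \right)}\right)^{2} = \left(17 + \left(3 - 1^{-1}\right)\right)^{2} = \left(17 + \left(3 - 1\right)\right)^{2} = \left(17 + 2\right)^{2} = 19^{2} = 361$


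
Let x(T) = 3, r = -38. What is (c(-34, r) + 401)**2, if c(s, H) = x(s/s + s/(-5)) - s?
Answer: 191844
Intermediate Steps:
c(s, H) = 3 - s
(c(-34, r) + 401)**2 = ((3 - 1*(-34)) + 401)**2 = ((3 + 34) + 401)**2 = (37 + 401)**2 = 438**2 = 191844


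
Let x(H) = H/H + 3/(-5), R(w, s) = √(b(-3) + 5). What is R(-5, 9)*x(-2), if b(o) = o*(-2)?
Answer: 2*√11/5 ≈ 1.3267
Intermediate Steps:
b(o) = -2*o
R(w, s) = √11 (R(w, s) = √(-2*(-3) + 5) = √(6 + 5) = √11)
x(H) = ⅖ (x(H) = 1 + 3*(-⅕) = 1 - ⅗ = ⅖)
R(-5, 9)*x(-2) = √11*(⅖) = 2*√11/5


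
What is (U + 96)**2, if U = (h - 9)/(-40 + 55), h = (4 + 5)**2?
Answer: 254016/25 ≈ 10161.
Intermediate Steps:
h = 81 (h = 9**2 = 81)
U = 24/5 (U = (81 - 9)/(-40 + 55) = 72/15 = 72*(1/15) = 24/5 ≈ 4.8000)
(U + 96)**2 = (24/5 + 96)**2 = (504/5)**2 = 254016/25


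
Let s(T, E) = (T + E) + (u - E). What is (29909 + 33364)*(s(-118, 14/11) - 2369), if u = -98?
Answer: -163560705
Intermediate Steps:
s(T, E) = -98 + T (s(T, E) = (T + E) + (-98 - E) = (E + T) + (-98 - E) = -98 + T)
(29909 + 33364)*(s(-118, 14/11) - 2369) = (29909 + 33364)*((-98 - 118) - 2369) = 63273*(-216 - 2369) = 63273*(-2585) = -163560705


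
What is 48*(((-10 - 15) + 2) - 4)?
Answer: -1296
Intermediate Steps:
48*(((-10 - 15) + 2) - 4) = 48*((-25 + 2) - 4) = 48*(-23 - 4) = 48*(-27) = -1296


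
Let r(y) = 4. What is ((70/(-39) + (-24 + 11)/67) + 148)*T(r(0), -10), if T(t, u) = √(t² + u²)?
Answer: 763054*√29/2613 ≈ 1572.6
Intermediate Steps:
((70/(-39) + (-24 + 11)/67) + 148)*T(r(0), -10) = ((70/(-39) + (-24 + 11)/67) + 148)*√(4² + (-10)²) = ((70*(-1/39) - 13*1/67) + 148)*√(16 + 100) = ((-70/39 - 13/67) + 148)*√116 = (-5197/2613 + 148)*(2*√29) = 381527*(2*√29)/2613 = 763054*√29/2613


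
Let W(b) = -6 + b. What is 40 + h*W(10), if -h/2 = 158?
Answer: -1224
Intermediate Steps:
h = -316 (h = -2*158 = -316)
40 + h*W(10) = 40 - 316*(-6 + 10) = 40 - 316*4 = 40 - 1264 = -1224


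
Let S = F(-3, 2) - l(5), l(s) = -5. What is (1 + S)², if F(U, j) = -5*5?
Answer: 361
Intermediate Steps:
F(U, j) = -25
S = -20 (S = -25 - 1*(-5) = -25 + 5 = -20)
(1 + S)² = (1 - 20)² = (-19)² = 361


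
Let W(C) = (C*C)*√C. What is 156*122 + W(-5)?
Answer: 19032 + 25*I*√5 ≈ 19032.0 + 55.902*I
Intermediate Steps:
W(C) = C^(5/2) (W(C) = C²*√C = C^(5/2))
156*122 + W(-5) = 156*122 + (-5)^(5/2) = 19032 + 25*I*√5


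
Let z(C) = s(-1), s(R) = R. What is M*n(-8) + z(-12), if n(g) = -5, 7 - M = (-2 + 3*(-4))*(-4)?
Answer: 244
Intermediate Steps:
M = -49 (M = 7 - (-2 + 3*(-4))*(-4) = 7 - (-2 - 12)*(-4) = 7 - (-14)*(-4) = 7 - 1*56 = 7 - 56 = -49)
z(C) = -1
M*n(-8) + z(-12) = -49*(-5) - 1 = 245 - 1 = 244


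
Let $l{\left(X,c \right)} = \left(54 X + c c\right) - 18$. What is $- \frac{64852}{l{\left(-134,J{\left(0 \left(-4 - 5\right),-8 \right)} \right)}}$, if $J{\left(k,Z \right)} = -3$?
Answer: $\frac{64852}{7245} \approx 8.9513$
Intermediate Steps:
$l{\left(X,c \right)} = -18 + c^{2} + 54 X$ ($l{\left(X,c \right)} = \left(54 X + c^{2}\right) - 18 = \left(c^{2} + 54 X\right) - 18 = -18 + c^{2} + 54 X$)
$- \frac{64852}{l{\left(-134,J{\left(0 \left(-4 - 5\right),-8 \right)} \right)}} = - \frac{64852}{-18 + \left(-3\right)^{2} + 54 \left(-134\right)} = - \frac{64852}{-18 + 9 - 7236} = - \frac{64852}{-7245} = \left(-64852\right) \left(- \frac{1}{7245}\right) = \frac{64852}{7245}$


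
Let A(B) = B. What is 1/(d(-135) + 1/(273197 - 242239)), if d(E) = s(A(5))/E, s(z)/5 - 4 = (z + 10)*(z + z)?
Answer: -835866/4767505 ≈ -0.17533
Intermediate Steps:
s(z) = 20 + 10*z*(10 + z) (s(z) = 20 + 5*((z + 10)*(z + z)) = 20 + 5*((10 + z)*(2*z)) = 20 + 5*(2*z*(10 + z)) = 20 + 10*z*(10 + z))
d(E) = 770/E (d(E) = (20 + 10*5² + 100*5)/E = (20 + 10*25 + 500)/E = (20 + 250 + 500)/E = 770/E)
1/(d(-135) + 1/(273197 - 242239)) = 1/(770/(-135) + 1/(273197 - 242239)) = 1/(770*(-1/135) + 1/30958) = 1/(-154/27 + 1/30958) = 1/(-4767505/835866) = -835866/4767505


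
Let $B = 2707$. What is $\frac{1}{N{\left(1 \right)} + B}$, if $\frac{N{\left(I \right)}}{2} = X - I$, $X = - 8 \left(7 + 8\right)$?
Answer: $\frac{1}{2465} \approx 0.00040568$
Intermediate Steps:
$X = -120$ ($X = \left(-8\right) 15 = -120$)
$N{\left(I \right)} = -240 - 2 I$ ($N{\left(I \right)} = 2 \left(-120 - I\right) = -240 - 2 I$)
$\frac{1}{N{\left(1 \right)} + B} = \frac{1}{\left(-240 - 2\right) + 2707} = \frac{1}{-242 + 2707} = \frac{1}{2465}$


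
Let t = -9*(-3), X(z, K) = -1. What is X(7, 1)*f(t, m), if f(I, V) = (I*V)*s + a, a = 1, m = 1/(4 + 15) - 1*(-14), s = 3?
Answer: -21646/19 ≈ -1139.3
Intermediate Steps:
m = 267/19 (m = 1/19 + 14 = 267/19 ≈ 14.053)
t = 27
f(I, V) = 1 + 3*I*V (f(I, V) = (I*V)*3 + 1 = 3*I*V + 1 = 1 + 3*I*V)
X(7, 1)*f(t, m) = -(1 + 3*27*(267/19)) = -(1 + 21627/19) = -1*21646/19 = -21646/19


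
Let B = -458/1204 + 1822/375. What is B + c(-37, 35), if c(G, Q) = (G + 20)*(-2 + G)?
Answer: 150683219/225750 ≈ 667.48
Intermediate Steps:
c(G, Q) = (-2 + G)*(20 + G) (c(G, Q) = (20 + G)*(-2 + G) = (-2 + G)*(20 + G))
B = 1010969/225750 (B = -458*1/1204 + 1822*(1/375) = -229/602 + 1822/375 = 1010969/225750 ≈ 4.4783)
B + c(-37, 35) = 1010969/225750 + (-40 + (-37)² + 18*(-37)) = 1010969/225750 + (-40 + 1369 - 666) = 1010969/225750 + 663 = 150683219/225750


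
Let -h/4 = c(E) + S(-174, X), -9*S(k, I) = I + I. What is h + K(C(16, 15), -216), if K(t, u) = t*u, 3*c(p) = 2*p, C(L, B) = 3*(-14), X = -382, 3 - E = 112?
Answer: 81208/9 ≈ 9023.1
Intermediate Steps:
E = -109 (E = 3 - 1*112 = 3 - 112 = -109)
C(L, B) = -42
S(k, I) = -2*I/9 (S(k, I) = -(I + I)/9 = -2*I/9)
c(p) = 2*p/3 (c(p) = (2*p)/3 = 2*p/3)
h = -440/9 (h = -4*((2/3)*(-109) - 2/9*(-382)) = -4*(-218/3 + 764/9) = -4*110/9 = -440/9 ≈ -48.889)
h + K(C(16, 15), -216) = -440/9 - 42*(-216) = -440/9 + 9072 = 81208/9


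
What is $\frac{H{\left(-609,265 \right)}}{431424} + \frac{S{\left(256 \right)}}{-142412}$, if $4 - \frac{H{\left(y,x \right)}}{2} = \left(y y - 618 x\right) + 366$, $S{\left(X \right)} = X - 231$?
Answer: $- \frac{9863831}{10253664} \approx -0.96198$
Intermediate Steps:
$S{\left(X \right)} = -231 + X$ ($S{\left(X \right)} = X - 231 = -231 + X$)
$H{\left(y,x \right)} = -724 - 2 y^{2} + 1236 x$ ($H{\left(y,x \right)} = 8 - 2 \left(\left(y y - 618 x\right) + 366\right) = 8 - 2 \left(\left(y^{2} - 618 x\right) + 366\right) = 8 - 2 \left(366 + y^{2} - 618 x\right) = 8 - \left(732 - 1236 x + 2 y^{2}\right) = -724 - 2 y^{2} + 1236 x$)
$\frac{H{\left(-609,265 \right)}}{431424} + \frac{S{\left(256 \right)}}{-142412} = \frac{-724 - 2 \left(-609\right)^{2} + 1236 \cdot 265}{431424} + \frac{-231 + 256}{-142412} = \left(-724 - 741762 + 327540\right) \frac{1}{431424} + 25 \left(- \frac{1}{142412}\right) = \left(-724 - 741762 + 327540\right) \frac{1}{431424} - \frac{25}{142412} = \left(-414946\right) \frac{1}{431424} - \frac{25}{142412} = - \frac{277}{288} - \frac{25}{142412} = - \frac{9863831}{10253664}$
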